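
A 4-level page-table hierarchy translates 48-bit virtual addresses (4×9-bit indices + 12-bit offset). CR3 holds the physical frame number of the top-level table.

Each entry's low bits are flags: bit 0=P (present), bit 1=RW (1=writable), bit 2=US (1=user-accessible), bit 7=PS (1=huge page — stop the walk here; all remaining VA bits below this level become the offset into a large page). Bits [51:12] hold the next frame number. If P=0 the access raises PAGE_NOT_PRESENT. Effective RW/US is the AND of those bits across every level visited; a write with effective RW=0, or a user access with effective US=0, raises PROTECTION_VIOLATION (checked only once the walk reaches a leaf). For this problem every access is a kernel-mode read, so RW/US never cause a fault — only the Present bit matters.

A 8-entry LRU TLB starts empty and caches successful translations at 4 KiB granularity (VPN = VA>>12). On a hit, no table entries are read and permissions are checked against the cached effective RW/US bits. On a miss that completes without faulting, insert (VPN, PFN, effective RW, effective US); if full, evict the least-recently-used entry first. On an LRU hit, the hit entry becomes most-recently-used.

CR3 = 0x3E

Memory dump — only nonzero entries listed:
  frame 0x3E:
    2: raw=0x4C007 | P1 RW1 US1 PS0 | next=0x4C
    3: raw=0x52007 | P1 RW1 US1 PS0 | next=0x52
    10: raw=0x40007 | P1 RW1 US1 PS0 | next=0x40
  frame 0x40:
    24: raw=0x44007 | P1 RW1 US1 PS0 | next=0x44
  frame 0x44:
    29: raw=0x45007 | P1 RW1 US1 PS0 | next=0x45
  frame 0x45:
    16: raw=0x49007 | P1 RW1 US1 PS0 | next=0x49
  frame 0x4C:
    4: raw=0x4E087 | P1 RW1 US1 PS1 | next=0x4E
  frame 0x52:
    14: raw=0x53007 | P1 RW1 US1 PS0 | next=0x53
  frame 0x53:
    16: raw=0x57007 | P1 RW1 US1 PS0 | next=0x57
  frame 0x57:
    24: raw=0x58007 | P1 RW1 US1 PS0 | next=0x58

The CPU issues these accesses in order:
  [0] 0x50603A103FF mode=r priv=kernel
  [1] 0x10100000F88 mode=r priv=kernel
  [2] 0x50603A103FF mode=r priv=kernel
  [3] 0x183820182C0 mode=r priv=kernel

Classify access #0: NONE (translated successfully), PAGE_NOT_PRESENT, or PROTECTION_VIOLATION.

Per-access translation:
#0 VA=0x50603A103FF (r,kernel):
  lvl0: tbl 0x3E, slot 10 ⇒ 0x40007 (P1/RW1/US1/PS0)
  lvl1: tbl 0x40, slot 24 ⇒ 0x44007 (P1/RW1/US1/PS0)
  lvl2: tbl 0x44, slot 29 ⇒ 0x45007 (P1/RW1/US1/PS0)
  lvl3: tbl 0x45, slot 16 ⇒ 0x49007 (P1/RW1/US1/PS0)
  → PA=0x493FF  (4 entries read)
#1 VA=0x10100000F88 (r,kernel):
  lvl0: tbl 0x3E, slot 2 ⇒ 0x4C007 (P1/RW1/US1/PS0)
  lvl1: tbl 0x4C, slot 4 ⇒ 0x4E087 (P1/RW1/US1/PS1)
  → PA=0x4EF88 (huge @L1)  (2 entries read)
#2 VA=0x50603A103FF (r,kernel):
  TLB hit vpn=0x50603A10 → PA=0x493FF
#3 VA=0x183820182C0 (r,kernel):
  lvl0: tbl 0x3E, slot 3 ⇒ 0x52007 (P1/RW1/US1/PS0)
  lvl1: tbl 0x52, slot 14 ⇒ 0x53007 (P1/RW1/US1/PS0)
  lvl2: tbl 0x53, slot 16 ⇒ 0x57007 (P1/RW1/US1/PS0)
  lvl3: tbl 0x57, slot 24 ⇒ 0x58007 (P1/RW1/US1/PS0)
  → PA=0x582C0  (4 entries read)

Access #0 fault: NONE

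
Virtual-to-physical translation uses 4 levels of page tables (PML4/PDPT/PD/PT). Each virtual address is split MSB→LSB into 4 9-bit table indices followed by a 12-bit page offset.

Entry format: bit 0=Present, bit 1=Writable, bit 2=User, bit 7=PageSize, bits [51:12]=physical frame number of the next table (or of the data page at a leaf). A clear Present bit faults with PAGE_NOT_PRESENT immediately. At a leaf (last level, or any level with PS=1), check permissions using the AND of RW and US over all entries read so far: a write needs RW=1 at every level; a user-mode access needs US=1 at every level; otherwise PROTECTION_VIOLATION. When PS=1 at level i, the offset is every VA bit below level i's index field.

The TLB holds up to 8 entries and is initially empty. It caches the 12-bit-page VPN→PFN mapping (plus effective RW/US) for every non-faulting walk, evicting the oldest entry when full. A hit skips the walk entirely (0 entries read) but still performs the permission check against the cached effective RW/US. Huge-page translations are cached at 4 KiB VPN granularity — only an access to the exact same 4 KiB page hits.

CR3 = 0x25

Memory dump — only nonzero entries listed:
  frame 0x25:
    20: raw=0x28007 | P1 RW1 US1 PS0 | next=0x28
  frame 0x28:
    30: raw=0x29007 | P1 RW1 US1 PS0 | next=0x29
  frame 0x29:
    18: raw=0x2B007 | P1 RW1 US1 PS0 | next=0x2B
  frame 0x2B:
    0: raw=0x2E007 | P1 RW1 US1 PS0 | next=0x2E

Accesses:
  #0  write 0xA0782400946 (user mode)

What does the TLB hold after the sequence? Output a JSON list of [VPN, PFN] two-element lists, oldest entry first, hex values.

Per-access translation:
#0 VA=0xA0782400946 (w,user):
  L0 @0x25[20] → 0x28007  P=1,RW=1,US=1,PS=0
  L1 @0x28[30] → 0x29007  P=1,RW=1,US=1,PS=0
  L2 @0x29[18] → 0x2B007  P=1,RW=1,US=1,PS=0
  L3 @0x2B[0] → 0x2E007  P=1,RW=1,US=1,PS=0
  → PA=0x2E946  (4 entries read)

TLB: [["0xA0782400", "0x2E"]]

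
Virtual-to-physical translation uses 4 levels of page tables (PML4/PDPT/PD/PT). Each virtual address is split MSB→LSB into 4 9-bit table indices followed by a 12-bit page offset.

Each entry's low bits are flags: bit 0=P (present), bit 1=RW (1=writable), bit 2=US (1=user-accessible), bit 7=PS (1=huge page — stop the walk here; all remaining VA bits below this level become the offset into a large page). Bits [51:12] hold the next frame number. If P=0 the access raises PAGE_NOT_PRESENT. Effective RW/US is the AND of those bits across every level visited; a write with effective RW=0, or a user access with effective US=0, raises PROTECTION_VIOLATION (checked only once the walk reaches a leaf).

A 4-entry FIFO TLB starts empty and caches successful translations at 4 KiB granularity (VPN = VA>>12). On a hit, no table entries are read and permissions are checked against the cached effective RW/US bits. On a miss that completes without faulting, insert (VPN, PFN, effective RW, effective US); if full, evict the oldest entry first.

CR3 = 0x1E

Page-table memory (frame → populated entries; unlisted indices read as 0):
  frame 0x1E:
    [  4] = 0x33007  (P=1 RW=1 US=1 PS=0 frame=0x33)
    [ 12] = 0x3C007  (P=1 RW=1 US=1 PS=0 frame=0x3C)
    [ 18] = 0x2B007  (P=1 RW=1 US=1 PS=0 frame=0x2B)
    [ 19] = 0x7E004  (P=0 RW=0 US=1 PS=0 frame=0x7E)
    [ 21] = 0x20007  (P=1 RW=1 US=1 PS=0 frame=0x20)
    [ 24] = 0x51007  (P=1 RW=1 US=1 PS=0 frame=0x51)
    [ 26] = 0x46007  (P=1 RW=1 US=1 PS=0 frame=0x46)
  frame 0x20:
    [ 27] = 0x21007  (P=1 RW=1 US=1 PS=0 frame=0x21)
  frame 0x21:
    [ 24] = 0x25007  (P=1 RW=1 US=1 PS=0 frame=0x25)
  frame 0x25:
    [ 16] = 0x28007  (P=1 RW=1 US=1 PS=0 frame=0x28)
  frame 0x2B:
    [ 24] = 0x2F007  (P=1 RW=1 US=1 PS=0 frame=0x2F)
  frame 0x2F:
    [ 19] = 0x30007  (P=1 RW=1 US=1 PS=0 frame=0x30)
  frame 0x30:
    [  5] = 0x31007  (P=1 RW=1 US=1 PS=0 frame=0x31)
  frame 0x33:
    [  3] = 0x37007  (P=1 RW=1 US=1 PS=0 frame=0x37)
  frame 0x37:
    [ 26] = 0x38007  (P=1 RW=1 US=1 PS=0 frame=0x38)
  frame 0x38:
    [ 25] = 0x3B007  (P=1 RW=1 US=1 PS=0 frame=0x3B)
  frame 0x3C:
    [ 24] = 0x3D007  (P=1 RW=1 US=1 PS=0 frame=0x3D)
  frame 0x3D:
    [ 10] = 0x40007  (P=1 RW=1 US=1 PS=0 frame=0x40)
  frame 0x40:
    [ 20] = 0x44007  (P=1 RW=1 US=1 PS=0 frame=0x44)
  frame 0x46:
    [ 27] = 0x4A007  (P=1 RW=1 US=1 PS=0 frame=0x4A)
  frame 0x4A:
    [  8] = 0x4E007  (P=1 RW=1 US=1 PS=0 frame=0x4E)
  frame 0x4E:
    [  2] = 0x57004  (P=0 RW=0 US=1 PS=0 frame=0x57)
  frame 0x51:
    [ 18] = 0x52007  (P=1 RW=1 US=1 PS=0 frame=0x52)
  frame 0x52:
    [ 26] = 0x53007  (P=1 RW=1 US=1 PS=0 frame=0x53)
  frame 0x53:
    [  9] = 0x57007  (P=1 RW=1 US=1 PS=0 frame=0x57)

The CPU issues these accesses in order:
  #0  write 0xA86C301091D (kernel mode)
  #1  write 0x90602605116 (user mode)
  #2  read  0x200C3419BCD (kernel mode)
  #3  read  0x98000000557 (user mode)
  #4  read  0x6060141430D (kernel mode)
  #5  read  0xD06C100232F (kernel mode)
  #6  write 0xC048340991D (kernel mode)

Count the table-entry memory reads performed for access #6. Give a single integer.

Walk each access:
#0 VA=0xA86C301091D (w,kernel):
  lvl0: tbl 0x1E, slot 21 ⇒ 0x20007 (P1/RW1/US1/PS0)
  lvl1: tbl 0x20, slot 27 ⇒ 0x21007 (P1/RW1/US1/PS0)
  lvl2: tbl 0x21, slot 24 ⇒ 0x25007 (P1/RW1/US1/PS0)
  lvl3: tbl 0x25, slot 16 ⇒ 0x28007 (P1/RW1/US1/PS0)
  ⇒ phys 0x2891D  [4 reads]
#1 VA=0x90602605116 (w,user):
  lvl0: tbl 0x1E, slot 18 ⇒ 0x2B007 (P1/RW1/US1/PS0)
  lvl1: tbl 0x2B, slot 24 ⇒ 0x2F007 (P1/RW1/US1/PS0)
  lvl2: tbl 0x2F, slot 19 ⇒ 0x30007 (P1/RW1/US1/PS0)
  lvl3: tbl 0x30, slot 5 ⇒ 0x31007 (P1/RW1/US1/PS0)
  ⇒ phys 0x31116  [4 reads]
#2 VA=0x200C3419BCD (r,kernel):
  lvl0: tbl 0x1E, slot 4 ⇒ 0x33007 (P1/RW1/US1/PS0)
  lvl1: tbl 0x33, slot 3 ⇒ 0x37007 (P1/RW1/US1/PS0)
  lvl2: tbl 0x37, slot 26 ⇒ 0x38007 (P1/RW1/US1/PS0)
  lvl3: tbl 0x38, slot 25 ⇒ 0x3B007 (P1/RW1/US1/PS0)
  ⇒ phys 0x3BBCD  [4 reads]
#3 VA=0x98000000557 (r,user):
  lvl0: tbl 0x1E, slot 19 ⇒ 0x7E004 (P0/RW0/US1/PS0)
  → PAGE_NOT_PRESENT  (1 entries read)
#4 VA=0x6060141430D (r,kernel):
  lvl0: tbl 0x1E, slot 12 ⇒ 0x3C007 (P1/RW1/US1/PS0)
  lvl1: tbl 0x3C, slot 24 ⇒ 0x3D007 (P1/RW1/US1/PS0)
  lvl2: tbl 0x3D, slot 10 ⇒ 0x40007 (P1/RW1/US1/PS0)
  lvl3: tbl 0x40, slot 20 ⇒ 0x44007 (P1/RW1/US1/PS0)
  ⇒ phys 0x4430D  [4 reads]
#5 VA=0xD06C100232F (r,kernel):
  lvl0: tbl 0x1E, slot 26 ⇒ 0x46007 (P1/RW1/US1/PS0)
  lvl1: tbl 0x46, slot 27 ⇒ 0x4A007 (P1/RW1/US1/PS0)
  lvl2: tbl 0x4A, slot 8 ⇒ 0x4E007 (P1/RW1/US1/PS0)
  lvl3: tbl 0x4E, slot 2 ⇒ 0x57004 (P0/RW0/US1/PS0)
  → PAGE_NOT_PRESENT  (4 entries read)
#6 VA=0xC048340991D (w,kernel):
  lvl0: tbl 0x1E, slot 24 ⇒ 0x51007 (P1/RW1/US1/PS0)
  lvl1: tbl 0x51, slot 18 ⇒ 0x52007 (P1/RW1/US1/PS0)
  lvl2: tbl 0x52, slot 26 ⇒ 0x53007 (P1/RW1/US1/PS0)
  lvl3: tbl 0x53, slot 9 ⇒ 0x57007 (P1/RW1/US1/PS0)
  ⇒ phys 0x5791D  [4 reads]

Entries read for #6: 4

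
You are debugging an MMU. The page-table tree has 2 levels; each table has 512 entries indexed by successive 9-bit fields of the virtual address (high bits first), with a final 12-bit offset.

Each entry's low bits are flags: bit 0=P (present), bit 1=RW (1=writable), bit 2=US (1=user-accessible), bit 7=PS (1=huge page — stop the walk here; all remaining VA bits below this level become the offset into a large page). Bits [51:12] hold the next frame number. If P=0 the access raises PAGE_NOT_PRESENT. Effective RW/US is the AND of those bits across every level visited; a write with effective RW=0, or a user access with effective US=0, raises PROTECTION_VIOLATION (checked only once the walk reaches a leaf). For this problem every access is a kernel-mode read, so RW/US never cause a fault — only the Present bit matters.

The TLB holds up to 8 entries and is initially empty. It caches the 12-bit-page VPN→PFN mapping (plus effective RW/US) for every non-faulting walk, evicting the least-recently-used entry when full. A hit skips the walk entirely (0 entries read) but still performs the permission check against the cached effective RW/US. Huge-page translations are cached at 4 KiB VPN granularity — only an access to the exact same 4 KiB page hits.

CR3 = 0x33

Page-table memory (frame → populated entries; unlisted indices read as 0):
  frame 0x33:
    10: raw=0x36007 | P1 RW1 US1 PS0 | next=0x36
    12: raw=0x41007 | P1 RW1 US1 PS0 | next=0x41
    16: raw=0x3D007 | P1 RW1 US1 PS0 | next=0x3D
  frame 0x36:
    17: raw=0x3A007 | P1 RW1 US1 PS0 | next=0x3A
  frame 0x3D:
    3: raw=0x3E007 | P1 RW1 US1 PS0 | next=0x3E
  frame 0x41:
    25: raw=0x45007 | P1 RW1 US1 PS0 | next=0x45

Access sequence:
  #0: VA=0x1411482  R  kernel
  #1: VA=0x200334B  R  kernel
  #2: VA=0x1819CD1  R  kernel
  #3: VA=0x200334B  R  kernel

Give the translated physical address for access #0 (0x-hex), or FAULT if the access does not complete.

Trace:
#0 VA=0x1411482 (r,kernel):
  L0: frame=0x33 idx=10 entry=0x36007 [P=1 RW=1 US=1 PS=0]
  L1: frame=0x36 idx=17 entry=0x3A007 [P=1 RW=1 US=1 PS=0]
  ⇒ phys 0x3A482  [2 reads]
#1 VA=0x200334B (r,kernel):
  L0: frame=0x33 idx=16 entry=0x3D007 [P=1 RW=1 US=1 PS=0]
  L1: frame=0x3D idx=3 entry=0x3E007 [P=1 RW=1 US=1 PS=0]
  ⇒ phys 0x3E34B  [2 reads]
#2 VA=0x1819CD1 (r,kernel):
  L0: frame=0x33 idx=12 entry=0x41007 [P=1 RW=1 US=1 PS=0]
  L1: frame=0x41 idx=25 entry=0x45007 [P=1 RW=1 US=1 PS=0]
  ⇒ phys 0x45CD1  [2 reads]
#3 VA=0x200334B (r,kernel):
  TLB hit vpn=0x2003 → PA=0x3E34B

Access #0 PA: 0x3A482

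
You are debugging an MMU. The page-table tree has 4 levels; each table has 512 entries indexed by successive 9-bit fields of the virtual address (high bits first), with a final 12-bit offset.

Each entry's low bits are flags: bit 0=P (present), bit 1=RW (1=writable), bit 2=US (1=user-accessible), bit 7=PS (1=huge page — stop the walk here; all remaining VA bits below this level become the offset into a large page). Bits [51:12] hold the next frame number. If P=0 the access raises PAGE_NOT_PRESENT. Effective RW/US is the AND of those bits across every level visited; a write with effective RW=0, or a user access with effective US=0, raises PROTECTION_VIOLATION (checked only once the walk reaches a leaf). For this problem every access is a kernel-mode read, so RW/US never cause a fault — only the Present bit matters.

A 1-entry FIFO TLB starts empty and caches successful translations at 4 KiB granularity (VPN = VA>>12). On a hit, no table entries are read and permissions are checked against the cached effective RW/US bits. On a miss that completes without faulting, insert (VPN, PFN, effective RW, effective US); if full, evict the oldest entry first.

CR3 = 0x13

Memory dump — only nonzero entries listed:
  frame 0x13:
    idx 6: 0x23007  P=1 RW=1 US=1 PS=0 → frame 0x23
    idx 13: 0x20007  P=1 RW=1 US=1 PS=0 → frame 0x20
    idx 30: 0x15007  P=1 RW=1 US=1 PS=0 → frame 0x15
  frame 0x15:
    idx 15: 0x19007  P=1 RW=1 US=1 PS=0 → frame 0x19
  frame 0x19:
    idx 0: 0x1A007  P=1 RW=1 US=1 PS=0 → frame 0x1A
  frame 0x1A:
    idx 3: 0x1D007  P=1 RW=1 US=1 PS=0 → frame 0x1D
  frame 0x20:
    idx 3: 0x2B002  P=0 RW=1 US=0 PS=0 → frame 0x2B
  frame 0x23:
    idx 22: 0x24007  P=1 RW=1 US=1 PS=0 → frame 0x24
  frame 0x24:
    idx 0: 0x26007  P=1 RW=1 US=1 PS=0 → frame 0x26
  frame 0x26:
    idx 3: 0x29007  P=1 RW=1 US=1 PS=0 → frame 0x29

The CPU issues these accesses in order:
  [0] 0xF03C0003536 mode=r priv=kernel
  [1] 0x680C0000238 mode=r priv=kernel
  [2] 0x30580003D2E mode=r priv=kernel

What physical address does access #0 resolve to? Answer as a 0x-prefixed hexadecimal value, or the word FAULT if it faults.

Trace:
#0 VA=0xF03C0003536 (r,kernel):
  L0: frame=0x13 idx=30 entry=0x15007 [P=1 RW=1 US=1 PS=0]
  L1: frame=0x15 idx=15 entry=0x19007 [P=1 RW=1 US=1 PS=0]
  L2: frame=0x19 idx=0 entry=0x1A007 [P=1 RW=1 US=1 PS=0]
  L3: frame=0x1A idx=3 entry=0x1D007 [P=1 RW=1 US=1 PS=0]
  ✓ 0x1D536  — 4 lookups
#1 VA=0x680C0000238 (r,kernel):
  L0: frame=0x13 idx=13 entry=0x20007 [P=1 RW=1 US=1 PS=0]
  L1: frame=0x20 idx=3 entry=0x2B002 [P=0 RW=1 US=0 PS=0]
  → PAGE_NOT_PRESENT  (2 entries read)
#2 VA=0x30580003D2E (r,kernel):
  L0: frame=0x13 idx=6 entry=0x23007 [P=1 RW=1 US=1 PS=0]
  L1: frame=0x23 idx=22 entry=0x24007 [P=1 RW=1 US=1 PS=0]
  L2: frame=0x24 idx=0 entry=0x26007 [P=1 RW=1 US=1 PS=0]
  L3: frame=0x26 idx=3 entry=0x29007 [P=1 RW=1 US=1 PS=0]
  ✓ 0x29D2E  — 4 lookups

Access #0 PA: 0x1D536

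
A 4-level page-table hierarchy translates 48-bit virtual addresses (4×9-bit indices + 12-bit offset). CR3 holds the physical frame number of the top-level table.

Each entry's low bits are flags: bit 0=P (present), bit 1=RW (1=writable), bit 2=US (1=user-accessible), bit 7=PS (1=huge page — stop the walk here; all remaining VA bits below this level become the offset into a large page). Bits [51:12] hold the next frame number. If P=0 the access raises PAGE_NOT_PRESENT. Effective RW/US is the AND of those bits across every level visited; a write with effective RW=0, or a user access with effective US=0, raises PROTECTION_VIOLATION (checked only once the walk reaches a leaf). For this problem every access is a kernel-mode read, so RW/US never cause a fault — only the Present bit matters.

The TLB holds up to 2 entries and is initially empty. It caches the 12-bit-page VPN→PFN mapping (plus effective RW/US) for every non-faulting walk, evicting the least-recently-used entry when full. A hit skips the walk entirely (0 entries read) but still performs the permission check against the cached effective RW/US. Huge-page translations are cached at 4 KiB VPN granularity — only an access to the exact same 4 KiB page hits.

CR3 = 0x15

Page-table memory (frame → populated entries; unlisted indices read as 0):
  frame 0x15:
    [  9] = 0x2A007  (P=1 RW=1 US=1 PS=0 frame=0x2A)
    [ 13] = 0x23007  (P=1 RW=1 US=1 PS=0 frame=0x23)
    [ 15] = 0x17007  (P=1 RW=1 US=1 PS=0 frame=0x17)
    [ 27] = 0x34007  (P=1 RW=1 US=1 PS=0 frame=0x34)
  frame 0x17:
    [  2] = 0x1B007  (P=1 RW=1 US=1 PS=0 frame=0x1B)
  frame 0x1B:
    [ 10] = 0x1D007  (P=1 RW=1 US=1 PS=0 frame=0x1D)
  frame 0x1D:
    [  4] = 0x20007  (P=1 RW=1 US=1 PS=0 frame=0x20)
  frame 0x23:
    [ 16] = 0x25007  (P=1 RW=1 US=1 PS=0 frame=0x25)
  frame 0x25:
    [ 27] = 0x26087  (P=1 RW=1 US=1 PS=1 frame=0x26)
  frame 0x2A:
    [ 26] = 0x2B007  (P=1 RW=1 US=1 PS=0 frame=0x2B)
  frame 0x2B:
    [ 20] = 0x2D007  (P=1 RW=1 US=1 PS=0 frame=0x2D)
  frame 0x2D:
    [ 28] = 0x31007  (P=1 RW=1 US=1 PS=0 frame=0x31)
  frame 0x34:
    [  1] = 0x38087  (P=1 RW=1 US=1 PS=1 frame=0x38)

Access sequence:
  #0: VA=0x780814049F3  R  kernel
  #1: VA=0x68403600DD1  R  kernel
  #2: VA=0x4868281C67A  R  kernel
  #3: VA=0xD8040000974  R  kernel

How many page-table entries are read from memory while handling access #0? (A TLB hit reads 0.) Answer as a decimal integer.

Trace:
#0 VA=0x780814049F3 (r,kernel):
  [0] read 0x15 idx=15: raw=0x17007 flags P=1 W=1 U=1 S=0
  [1] read 0x17 idx=2: raw=0x1B007 flags P=1 W=1 U=1 S=0
  [2] read 0x1B idx=10: raw=0x1D007 flags P=1 W=1 U=1 S=0
  [3] read 0x1D idx=4: raw=0x20007 flags P=1 W=1 U=1 S=0
  ⇒ phys 0x209F3  [4 reads]
#1 VA=0x68403600DD1 (r,kernel):
  [0] read 0x15 idx=13: raw=0x23007 flags P=1 W=1 U=1 S=0
  [1] read 0x23 idx=16: raw=0x25007 flags P=1 W=1 U=1 S=0
  [2] read 0x25 idx=27: raw=0x26087 flags P=1 W=1 U=1 S=1
  ⇒ phys 0x26DD1 (huge @L2)  [3 reads]
#2 VA=0x4868281C67A (r,kernel):
  [0] read 0x15 idx=9: raw=0x2A007 flags P=1 W=1 U=1 S=0
  [1] read 0x2A idx=26: raw=0x2B007 flags P=1 W=1 U=1 S=0
  [2] read 0x2B idx=20: raw=0x2D007 flags P=1 W=1 U=1 S=0
  [3] read 0x2D idx=28: raw=0x31007 flags P=1 W=1 U=1 S=0
  ⇒ phys 0x3167A  [4 reads]
#3 VA=0xD8040000974 (r,kernel):
  [0] read 0x15 idx=27: raw=0x34007 flags P=1 W=1 U=1 S=0
  [1] read 0x34 idx=1: raw=0x38087 flags P=1 W=1 U=1 S=1
  ⇒ phys 0x38974 (huge @L1)  [2 reads]

Entries read for #0: 4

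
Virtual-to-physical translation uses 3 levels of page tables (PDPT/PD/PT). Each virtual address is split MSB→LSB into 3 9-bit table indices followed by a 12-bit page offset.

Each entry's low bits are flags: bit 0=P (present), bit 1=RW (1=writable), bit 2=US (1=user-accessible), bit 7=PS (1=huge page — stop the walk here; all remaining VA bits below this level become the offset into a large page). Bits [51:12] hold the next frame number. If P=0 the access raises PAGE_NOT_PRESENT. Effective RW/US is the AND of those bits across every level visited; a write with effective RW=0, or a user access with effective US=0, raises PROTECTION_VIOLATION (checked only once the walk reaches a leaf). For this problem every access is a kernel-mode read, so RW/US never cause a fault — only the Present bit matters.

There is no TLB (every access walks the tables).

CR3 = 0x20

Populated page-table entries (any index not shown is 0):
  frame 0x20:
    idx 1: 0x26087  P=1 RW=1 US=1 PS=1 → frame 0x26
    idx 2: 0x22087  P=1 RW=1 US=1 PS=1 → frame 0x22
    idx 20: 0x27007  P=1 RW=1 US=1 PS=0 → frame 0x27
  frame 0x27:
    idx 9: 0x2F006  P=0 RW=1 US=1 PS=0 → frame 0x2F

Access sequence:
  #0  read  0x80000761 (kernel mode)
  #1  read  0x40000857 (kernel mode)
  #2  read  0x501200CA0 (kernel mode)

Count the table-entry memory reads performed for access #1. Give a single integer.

Per-access translation:
#0 VA=0x80000761 (r,kernel):
  L0: frame=0x20 idx=2 entry=0x22087 [P=1 RW=1 US=1 PS=1]
  ⇒ phys 0x22761 (huge @L0)  [1 reads]
#1 VA=0x40000857 (r,kernel):
  L0: frame=0x20 idx=1 entry=0x26087 [P=1 RW=1 US=1 PS=1]
  ⇒ phys 0x26857 (huge @L0)  [1 reads]
#2 VA=0x501200CA0 (r,kernel):
  L0: frame=0x20 idx=20 entry=0x27007 [P=1 RW=1 US=1 PS=0]
  L1: frame=0x27 idx=9 entry=0x2F006 [P=0 RW=1 US=1 PS=0]
  ⇒ fault: PAGE_NOT_PRESENT  — 2 lookups

Entries read for #1: 1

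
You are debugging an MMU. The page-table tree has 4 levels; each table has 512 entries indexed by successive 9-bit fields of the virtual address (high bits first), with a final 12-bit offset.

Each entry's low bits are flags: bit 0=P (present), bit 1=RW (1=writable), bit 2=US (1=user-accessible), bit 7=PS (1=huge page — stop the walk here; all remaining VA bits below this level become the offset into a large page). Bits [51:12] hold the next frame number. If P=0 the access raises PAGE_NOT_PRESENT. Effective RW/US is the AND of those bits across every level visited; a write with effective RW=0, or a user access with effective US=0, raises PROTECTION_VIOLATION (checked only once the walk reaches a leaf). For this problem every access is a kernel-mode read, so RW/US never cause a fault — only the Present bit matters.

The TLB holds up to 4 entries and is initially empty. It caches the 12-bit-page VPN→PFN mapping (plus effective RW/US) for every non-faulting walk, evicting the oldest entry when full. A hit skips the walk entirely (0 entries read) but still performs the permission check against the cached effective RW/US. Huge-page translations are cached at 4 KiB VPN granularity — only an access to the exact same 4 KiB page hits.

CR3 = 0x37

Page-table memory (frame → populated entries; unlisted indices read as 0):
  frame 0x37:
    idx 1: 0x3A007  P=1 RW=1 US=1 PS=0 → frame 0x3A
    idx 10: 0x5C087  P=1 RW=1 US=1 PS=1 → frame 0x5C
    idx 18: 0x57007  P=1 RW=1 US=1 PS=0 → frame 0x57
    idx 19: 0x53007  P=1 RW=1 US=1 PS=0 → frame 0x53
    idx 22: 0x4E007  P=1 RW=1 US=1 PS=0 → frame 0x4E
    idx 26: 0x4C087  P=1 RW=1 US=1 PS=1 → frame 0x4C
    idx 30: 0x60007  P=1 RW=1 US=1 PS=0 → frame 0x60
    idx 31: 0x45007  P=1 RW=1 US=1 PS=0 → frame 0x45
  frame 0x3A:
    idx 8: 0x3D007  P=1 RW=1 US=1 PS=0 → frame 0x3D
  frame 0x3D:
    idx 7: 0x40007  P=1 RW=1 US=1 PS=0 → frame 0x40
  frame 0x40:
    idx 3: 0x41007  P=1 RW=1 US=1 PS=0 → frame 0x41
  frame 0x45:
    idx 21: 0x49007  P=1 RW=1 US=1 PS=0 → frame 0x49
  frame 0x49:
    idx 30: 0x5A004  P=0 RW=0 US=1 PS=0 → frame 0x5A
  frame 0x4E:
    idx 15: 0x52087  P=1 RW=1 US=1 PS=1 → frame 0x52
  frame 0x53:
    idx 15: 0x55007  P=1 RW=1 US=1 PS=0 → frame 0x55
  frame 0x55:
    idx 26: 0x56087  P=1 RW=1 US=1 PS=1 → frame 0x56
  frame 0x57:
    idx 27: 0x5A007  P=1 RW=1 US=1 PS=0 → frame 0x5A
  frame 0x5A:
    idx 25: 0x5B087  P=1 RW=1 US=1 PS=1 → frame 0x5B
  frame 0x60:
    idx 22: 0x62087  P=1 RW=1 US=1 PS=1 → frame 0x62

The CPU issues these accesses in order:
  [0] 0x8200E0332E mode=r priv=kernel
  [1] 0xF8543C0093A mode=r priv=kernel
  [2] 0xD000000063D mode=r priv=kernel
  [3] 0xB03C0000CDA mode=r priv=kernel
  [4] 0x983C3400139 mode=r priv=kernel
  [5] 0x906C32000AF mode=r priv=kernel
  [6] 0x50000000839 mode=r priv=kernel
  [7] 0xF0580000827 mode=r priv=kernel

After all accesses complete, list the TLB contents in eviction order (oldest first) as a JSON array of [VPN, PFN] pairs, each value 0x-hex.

Trace:
#0 VA=0x8200E0332E (r,kernel):
  [0] read 0x37 idx=1: raw=0x3A007 flags P=1 W=1 U=1 S=0
  [1] read 0x3A idx=8: raw=0x3D007 flags P=1 W=1 U=1 S=0
  [2] read 0x3D idx=7: raw=0x40007 flags P=1 W=1 U=1 S=0
  [3] read 0x40 idx=3: raw=0x41007 flags P=1 W=1 U=1 S=0
  ⇒ phys 0x4132E  [4 reads]
#1 VA=0xF8543C0093A (r,kernel):
  [0] read 0x37 idx=31: raw=0x45007 flags P=1 W=1 U=1 S=0
  [1] read 0x45 idx=21: raw=0x49007 flags P=1 W=1 U=1 S=0
  [2] read 0x49 idx=30: raw=0x5A004 flags P=0 W=0 U=1 S=0
  ✗ PAGE_NOT_PRESENT  [3 reads]
#2 VA=0xD000000063D (r,kernel):
  [0] read 0x37 idx=26: raw=0x4C087 flags P=1 W=1 U=1 S=1
  ⇒ phys 0x4C63D (huge @L0)  [1 reads]
#3 VA=0xB03C0000CDA (r,kernel):
  [0] read 0x37 idx=22: raw=0x4E007 flags P=1 W=1 U=1 S=0
  [1] read 0x4E idx=15: raw=0x52087 flags P=1 W=1 U=1 S=1
  ⇒ phys 0x52CDA (huge @L1)  [2 reads]
#4 VA=0x983C3400139 (r,kernel):
  [0] read 0x37 idx=19: raw=0x53007 flags P=1 W=1 U=1 S=0
  [1] read 0x53 idx=15: raw=0x55007 flags P=1 W=1 U=1 S=0
  [2] read 0x55 idx=26: raw=0x56087 flags P=1 W=1 U=1 S=1
  ⇒ phys 0x56139 (huge @L2)  [3 reads]
#5 VA=0x906C32000AF (r,kernel):
  [0] read 0x37 idx=18: raw=0x57007 flags P=1 W=1 U=1 S=0
  [1] read 0x57 idx=27: raw=0x5A007 flags P=1 W=1 U=1 S=0
  [2] read 0x5A idx=25: raw=0x5B087 flags P=1 W=1 U=1 S=1
  ⇒ phys 0x5B0AF (huge @L2)  [3 reads]
#6 VA=0x50000000839 (r,kernel):
  [0] read 0x37 idx=10: raw=0x5C087 flags P=1 W=1 U=1 S=1
  ⇒ phys 0x5C839 (huge @L0)  [1 reads]
#7 VA=0xF0580000827 (r,kernel):
  [0] read 0x37 idx=30: raw=0x60007 flags P=1 W=1 U=1 S=0
  [1] read 0x60 idx=22: raw=0x62087 flags P=1 W=1 U=1 S=1
  ⇒ phys 0x62827 (huge @L1)  [2 reads]

TLB: [["0x983C3400", "0x56"], ["0x906C3200", "0x5B"], ["0x50000000", "0x5C"], ["0xF0580000", "0x62"]]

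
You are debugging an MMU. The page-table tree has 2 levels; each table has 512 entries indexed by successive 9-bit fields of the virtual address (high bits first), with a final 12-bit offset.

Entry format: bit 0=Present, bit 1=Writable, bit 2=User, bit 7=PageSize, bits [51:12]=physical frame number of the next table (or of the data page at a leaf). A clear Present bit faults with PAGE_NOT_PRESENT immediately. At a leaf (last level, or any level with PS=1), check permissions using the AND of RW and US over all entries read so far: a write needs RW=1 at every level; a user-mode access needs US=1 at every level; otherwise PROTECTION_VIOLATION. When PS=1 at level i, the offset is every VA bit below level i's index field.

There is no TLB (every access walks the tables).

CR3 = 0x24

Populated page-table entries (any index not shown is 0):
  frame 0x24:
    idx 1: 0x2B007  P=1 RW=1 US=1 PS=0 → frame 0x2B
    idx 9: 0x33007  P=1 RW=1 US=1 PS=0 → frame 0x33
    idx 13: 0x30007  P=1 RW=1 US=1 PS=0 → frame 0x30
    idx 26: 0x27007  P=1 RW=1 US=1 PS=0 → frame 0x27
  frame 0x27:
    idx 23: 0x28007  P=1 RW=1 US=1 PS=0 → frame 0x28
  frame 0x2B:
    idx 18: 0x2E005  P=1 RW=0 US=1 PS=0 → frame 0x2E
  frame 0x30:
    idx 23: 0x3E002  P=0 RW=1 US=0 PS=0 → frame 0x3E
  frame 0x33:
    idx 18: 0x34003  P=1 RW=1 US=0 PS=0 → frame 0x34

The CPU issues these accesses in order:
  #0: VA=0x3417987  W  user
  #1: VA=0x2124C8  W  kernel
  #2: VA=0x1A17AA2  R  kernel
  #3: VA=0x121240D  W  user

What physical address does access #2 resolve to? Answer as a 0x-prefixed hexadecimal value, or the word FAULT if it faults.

Per-access translation:
#0 VA=0x3417987 (w,user):
  L0 @0x24[26] → 0x27007  P=1,RW=1,US=1,PS=0
  L1 @0x27[23] → 0x28007  P=1,RW=1,US=1,PS=0
  ✓ 0x28987  — 2 lookups
#1 VA=0x2124C8 (w,kernel):
  L0 @0x24[1] → 0x2B007  P=1,RW=1,US=1,PS=0
  L1 @0x2B[18] → 0x2E005  P=1,RW=0,US=1,PS=0
  ⇒ fault: PROTECTION_VIOLATION  — 2 lookups
#2 VA=0x1A17AA2 (r,kernel):
  L0 @0x24[13] → 0x30007  P=1,RW=1,US=1,PS=0
  L1 @0x30[23] → 0x3E002  P=0,RW=1,US=0,PS=0
  ⇒ fault: PAGE_NOT_PRESENT  — 2 lookups
#3 VA=0x121240D (w,user):
  L0 @0x24[9] → 0x33007  P=1,RW=1,US=1,PS=0
  L1 @0x33[18] → 0x34003  P=1,RW=1,US=0,PS=0
  ⇒ fault: PROTECTION_VIOLATION  — 2 lookups

Access #2 PA: FAULT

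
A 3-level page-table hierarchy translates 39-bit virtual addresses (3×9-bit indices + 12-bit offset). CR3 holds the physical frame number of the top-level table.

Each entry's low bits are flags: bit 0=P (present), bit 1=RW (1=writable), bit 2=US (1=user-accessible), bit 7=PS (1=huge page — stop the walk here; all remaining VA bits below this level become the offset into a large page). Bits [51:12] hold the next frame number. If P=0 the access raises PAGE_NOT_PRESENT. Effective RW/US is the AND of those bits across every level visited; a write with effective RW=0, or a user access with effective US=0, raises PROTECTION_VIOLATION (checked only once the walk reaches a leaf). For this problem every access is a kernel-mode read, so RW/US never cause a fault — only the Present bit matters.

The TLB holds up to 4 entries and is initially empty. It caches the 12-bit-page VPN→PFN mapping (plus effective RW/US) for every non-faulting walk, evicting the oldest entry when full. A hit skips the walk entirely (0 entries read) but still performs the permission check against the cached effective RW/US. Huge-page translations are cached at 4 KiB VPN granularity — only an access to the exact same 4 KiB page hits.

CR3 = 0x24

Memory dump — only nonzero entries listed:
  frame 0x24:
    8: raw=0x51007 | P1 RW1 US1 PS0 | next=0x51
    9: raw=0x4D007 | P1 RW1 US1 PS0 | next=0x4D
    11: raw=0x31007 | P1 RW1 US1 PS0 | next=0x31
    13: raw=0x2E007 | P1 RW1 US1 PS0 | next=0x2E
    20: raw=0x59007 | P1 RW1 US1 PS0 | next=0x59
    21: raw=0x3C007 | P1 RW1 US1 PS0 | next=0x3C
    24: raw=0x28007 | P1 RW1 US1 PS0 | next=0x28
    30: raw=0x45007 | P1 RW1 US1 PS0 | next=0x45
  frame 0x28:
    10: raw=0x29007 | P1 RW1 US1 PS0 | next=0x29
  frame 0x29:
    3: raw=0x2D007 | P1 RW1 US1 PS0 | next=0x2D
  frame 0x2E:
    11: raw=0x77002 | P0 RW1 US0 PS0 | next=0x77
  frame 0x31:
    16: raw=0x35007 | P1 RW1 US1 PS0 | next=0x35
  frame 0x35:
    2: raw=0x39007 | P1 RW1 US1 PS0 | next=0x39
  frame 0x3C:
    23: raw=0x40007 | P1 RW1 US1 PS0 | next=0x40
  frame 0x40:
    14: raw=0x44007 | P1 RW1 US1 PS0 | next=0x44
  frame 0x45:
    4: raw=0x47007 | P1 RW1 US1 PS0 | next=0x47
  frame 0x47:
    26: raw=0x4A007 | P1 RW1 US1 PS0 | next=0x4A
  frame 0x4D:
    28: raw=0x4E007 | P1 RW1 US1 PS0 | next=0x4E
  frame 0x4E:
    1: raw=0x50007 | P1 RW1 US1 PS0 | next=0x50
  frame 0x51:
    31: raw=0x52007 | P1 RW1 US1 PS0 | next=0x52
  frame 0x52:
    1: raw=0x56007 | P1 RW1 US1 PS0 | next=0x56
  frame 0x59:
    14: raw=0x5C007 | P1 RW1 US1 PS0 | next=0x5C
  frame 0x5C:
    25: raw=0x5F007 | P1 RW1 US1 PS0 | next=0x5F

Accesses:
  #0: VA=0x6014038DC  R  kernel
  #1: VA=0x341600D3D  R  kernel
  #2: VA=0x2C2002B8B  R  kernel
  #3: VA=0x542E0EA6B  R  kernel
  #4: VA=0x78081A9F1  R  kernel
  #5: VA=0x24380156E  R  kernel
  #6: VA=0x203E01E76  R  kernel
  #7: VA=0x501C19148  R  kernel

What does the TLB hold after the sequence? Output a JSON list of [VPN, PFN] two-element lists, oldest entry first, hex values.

Walk each access:
#0 VA=0x6014038DC (r,kernel):
  lvl0: tbl 0x24, slot 24 ⇒ 0x28007 (P1/RW1/US1/PS0)
  lvl1: tbl 0x28, slot 10 ⇒ 0x29007 (P1/RW1/US1/PS0)
  lvl2: tbl 0x29, slot 3 ⇒ 0x2D007 (P1/RW1/US1/PS0)
  ✓ 0x2D8DC  — 3 lookups
#1 VA=0x341600D3D (r,kernel):
  lvl0: tbl 0x24, slot 13 ⇒ 0x2E007 (P1/RW1/US1/PS0)
  lvl1: tbl 0x2E, slot 11 ⇒ 0x77002 (P0/RW1/US0/PS0)
  → PAGE_NOT_PRESENT  (2 entries read)
#2 VA=0x2C2002B8B (r,kernel):
  lvl0: tbl 0x24, slot 11 ⇒ 0x31007 (P1/RW1/US1/PS0)
  lvl1: tbl 0x31, slot 16 ⇒ 0x35007 (P1/RW1/US1/PS0)
  lvl2: tbl 0x35, slot 2 ⇒ 0x39007 (P1/RW1/US1/PS0)
  ✓ 0x39B8B  — 3 lookups
#3 VA=0x542E0EA6B (r,kernel):
  lvl0: tbl 0x24, slot 21 ⇒ 0x3C007 (P1/RW1/US1/PS0)
  lvl1: tbl 0x3C, slot 23 ⇒ 0x40007 (P1/RW1/US1/PS0)
  lvl2: tbl 0x40, slot 14 ⇒ 0x44007 (P1/RW1/US1/PS0)
  ✓ 0x44A6B  — 3 lookups
#4 VA=0x78081A9F1 (r,kernel):
  lvl0: tbl 0x24, slot 30 ⇒ 0x45007 (P1/RW1/US1/PS0)
  lvl1: tbl 0x45, slot 4 ⇒ 0x47007 (P1/RW1/US1/PS0)
  lvl2: tbl 0x47, slot 26 ⇒ 0x4A007 (P1/RW1/US1/PS0)
  ✓ 0x4A9F1  — 3 lookups
#5 VA=0x24380156E (r,kernel):
  lvl0: tbl 0x24, slot 9 ⇒ 0x4D007 (P1/RW1/US1/PS0)
  lvl1: tbl 0x4D, slot 28 ⇒ 0x4E007 (P1/RW1/US1/PS0)
  lvl2: tbl 0x4E, slot 1 ⇒ 0x50007 (P1/RW1/US1/PS0)
  ✓ 0x5056E  — 3 lookups
#6 VA=0x203E01E76 (r,kernel):
  lvl0: tbl 0x24, slot 8 ⇒ 0x51007 (P1/RW1/US1/PS0)
  lvl1: tbl 0x51, slot 31 ⇒ 0x52007 (P1/RW1/US1/PS0)
  lvl2: tbl 0x52, slot 1 ⇒ 0x56007 (P1/RW1/US1/PS0)
  ✓ 0x56E76  — 3 lookups
#7 VA=0x501C19148 (r,kernel):
  lvl0: tbl 0x24, slot 20 ⇒ 0x59007 (P1/RW1/US1/PS0)
  lvl1: tbl 0x59, slot 14 ⇒ 0x5C007 (P1/RW1/US1/PS0)
  lvl2: tbl 0x5C, slot 25 ⇒ 0x5F007 (P1/RW1/US1/PS0)
  ✓ 0x5F148  — 3 lookups

TLB: [["0x78081A", "0x4A"], ["0x243801", "0x50"], ["0x203E01", "0x56"], ["0x501C19", "0x5F"]]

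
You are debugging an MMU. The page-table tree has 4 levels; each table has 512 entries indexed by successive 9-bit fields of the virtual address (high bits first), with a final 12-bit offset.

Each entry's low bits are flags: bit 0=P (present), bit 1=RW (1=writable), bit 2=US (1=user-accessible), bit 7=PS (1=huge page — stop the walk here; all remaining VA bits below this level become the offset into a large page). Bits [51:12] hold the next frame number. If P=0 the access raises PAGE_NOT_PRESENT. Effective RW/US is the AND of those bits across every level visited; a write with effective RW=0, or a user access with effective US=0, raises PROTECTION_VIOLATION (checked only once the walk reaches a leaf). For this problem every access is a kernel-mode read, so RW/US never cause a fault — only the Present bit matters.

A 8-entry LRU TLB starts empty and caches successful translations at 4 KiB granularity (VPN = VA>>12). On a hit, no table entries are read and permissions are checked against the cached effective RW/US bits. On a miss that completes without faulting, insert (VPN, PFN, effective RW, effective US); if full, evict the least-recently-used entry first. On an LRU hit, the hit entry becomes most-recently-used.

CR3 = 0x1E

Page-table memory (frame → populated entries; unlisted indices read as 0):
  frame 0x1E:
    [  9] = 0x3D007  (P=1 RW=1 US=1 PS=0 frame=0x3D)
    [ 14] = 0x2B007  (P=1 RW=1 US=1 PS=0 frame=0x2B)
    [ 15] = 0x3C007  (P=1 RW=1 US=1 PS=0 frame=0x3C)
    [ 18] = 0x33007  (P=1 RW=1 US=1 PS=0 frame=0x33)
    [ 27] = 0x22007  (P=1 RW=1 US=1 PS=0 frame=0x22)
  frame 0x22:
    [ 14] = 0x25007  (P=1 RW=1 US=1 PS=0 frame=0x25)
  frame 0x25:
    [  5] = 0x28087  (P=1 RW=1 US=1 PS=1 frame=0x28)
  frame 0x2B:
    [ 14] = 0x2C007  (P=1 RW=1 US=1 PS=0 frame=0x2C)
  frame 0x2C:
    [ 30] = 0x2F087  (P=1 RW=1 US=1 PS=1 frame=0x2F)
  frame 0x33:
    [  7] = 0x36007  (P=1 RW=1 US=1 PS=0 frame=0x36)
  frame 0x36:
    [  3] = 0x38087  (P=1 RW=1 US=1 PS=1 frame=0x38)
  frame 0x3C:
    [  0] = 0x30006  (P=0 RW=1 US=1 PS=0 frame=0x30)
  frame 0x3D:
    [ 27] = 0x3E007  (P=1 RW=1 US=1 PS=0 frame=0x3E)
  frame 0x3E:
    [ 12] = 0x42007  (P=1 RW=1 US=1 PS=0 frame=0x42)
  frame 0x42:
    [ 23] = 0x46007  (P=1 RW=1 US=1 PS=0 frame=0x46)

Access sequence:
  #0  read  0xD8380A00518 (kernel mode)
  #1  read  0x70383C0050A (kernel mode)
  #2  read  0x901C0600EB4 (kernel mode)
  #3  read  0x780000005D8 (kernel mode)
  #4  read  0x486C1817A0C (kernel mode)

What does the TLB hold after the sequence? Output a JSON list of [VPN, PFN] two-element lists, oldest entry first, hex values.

Per-access translation:
#0 VA=0xD8380A00518 (r,kernel):
  L0 @0x1E[27] → 0x22007  P=1,RW=1,US=1,PS=0
  L1 @0x22[14] → 0x25007  P=1,RW=1,US=1,PS=0
  L2 @0x25[5] → 0x28087  P=1,RW=1,US=1,PS=1
  → PA=0x28518 (huge @L2)  (3 entries read)
#1 VA=0x70383C0050A (r,kernel):
  L0 @0x1E[14] → 0x2B007  P=1,RW=1,US=1,PS=0
  L1 @0x2B[14] → 0x2C007  P=1,RW=1,US=1,PS=0
  L2 @0x2C[30] → 0x2F087  P=1,RW=1,US=1,PS=1
  → PA=0x2F50A (huge @L2)  (3 entries read)
#2 VA=0x901C0600EB4 (r,kernel):
  L0 @0x1E[18] → 0x33007  P=1,RW=1,US=1,PS=0
  L1 @0x33[7] → 0x36007  P=1,RW=1,US=1,PS=0
  L2 @0x36[3] → 0x38087  P=1,RW=1,US=1,PS=1
  → PA=0x38EB4 (huge @L2)  (3 entries read)
#3 VA=0x780000005D8 (r,kernel):
  L0 @0x1E[15] → 0x3C007  P=1,RW=1,US=1,PS=0
  L1 @0x3C[0] → 0x30006  P=0,RW=1,US=1,PS=0
  → PAGE_NOT_PRESENT  (2 entries read)
#4 VA=0x486C1817A0C (r,kernel):
  L0 @0x1E[9] → 0x3D007  P=1,RW=1,US=1,PS=0
  L1 @0x3D[27] → 0x3E007  P=1,RW=1,US=1,PS=0
  L2 @0x3E[12] → 0x42007  P=1,RW=1,US=1,PS=0
  L3 @0x42[23] → 0x46007  P=1,RW=1,US=1,PS=0
  → PA=0x46A0C  (4 entries read)

TLB: [["0xD8380A00", "0x28"], ["0x70383C00", "0x2F"], ["0x901C0600", "0x38"], ["0x486C1817", "0x46"]]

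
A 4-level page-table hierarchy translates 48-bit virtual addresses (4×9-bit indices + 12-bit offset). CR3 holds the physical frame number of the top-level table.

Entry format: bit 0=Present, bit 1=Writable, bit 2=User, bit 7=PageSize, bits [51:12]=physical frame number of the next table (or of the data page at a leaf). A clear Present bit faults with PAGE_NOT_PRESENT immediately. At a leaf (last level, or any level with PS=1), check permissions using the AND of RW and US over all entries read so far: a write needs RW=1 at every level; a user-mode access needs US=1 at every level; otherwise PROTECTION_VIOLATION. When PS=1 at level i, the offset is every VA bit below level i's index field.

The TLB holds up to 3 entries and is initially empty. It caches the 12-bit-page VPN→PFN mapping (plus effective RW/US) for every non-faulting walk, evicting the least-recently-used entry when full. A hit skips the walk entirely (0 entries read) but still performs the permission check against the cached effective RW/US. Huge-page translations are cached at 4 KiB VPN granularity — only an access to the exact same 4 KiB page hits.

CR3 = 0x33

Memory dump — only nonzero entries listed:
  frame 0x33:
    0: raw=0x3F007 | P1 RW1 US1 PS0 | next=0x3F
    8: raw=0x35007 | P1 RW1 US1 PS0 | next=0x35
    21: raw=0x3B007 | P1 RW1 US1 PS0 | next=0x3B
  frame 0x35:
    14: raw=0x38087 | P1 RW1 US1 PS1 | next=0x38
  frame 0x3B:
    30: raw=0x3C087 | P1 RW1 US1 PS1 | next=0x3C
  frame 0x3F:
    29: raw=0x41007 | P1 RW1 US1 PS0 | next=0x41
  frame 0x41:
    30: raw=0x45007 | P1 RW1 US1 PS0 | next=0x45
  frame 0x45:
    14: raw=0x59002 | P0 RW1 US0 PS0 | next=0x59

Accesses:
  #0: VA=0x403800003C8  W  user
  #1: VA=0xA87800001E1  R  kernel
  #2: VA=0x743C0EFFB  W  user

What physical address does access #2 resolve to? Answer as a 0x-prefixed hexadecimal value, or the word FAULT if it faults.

Per-access translation:
#0 VA=0x403800003C8 (w,user):
  lvl0: tbl 0x33, slot 8 ⇒ 0x35007 (P1/RW1/US1/PS0)
  lvl1: tbl 0x35, slot 14 ⇒ 0x38087 (P1/RW1/US1/PS1)
  → PA=0x383C8 (huge @L1)  (2 entries read)
#1 VA=0xA87800001E1 (r,kernel):
  lvl0: tbl 0x33, slot 21 ⇒ 0x3B007 (P1/RW1/US1/PS0)
  lvl1: tbl 0x3B, slot 30 ⇒ 0x3C087 (P1/RW1/US1/PS1)
  → PA=0x3C1E1 (huge @L1)  (2 entries read)
#2 VA=0x743C0EFFB (w,user):
  lvl0: tbl 0x33, slot 0 ⇒ 0x3F007 (P1/RW1/US1/PS0)
  lvl1: tbl 0x3F, slot 29 ⇒ 0x41007 (P1/RW1/US1/PS0)
  lvl2: tbl 0x41, slot 30 ⇒ 0x45007 (P1/RW1/US1/PS0)
  lvl3: tbl 0x45, slot 14 ⇒ 0x59002 (P0/RW1/US0/PS0)
  ✗ PAGE_NOT_PRESENT  [4 reads]

Access #2 PA: FAULT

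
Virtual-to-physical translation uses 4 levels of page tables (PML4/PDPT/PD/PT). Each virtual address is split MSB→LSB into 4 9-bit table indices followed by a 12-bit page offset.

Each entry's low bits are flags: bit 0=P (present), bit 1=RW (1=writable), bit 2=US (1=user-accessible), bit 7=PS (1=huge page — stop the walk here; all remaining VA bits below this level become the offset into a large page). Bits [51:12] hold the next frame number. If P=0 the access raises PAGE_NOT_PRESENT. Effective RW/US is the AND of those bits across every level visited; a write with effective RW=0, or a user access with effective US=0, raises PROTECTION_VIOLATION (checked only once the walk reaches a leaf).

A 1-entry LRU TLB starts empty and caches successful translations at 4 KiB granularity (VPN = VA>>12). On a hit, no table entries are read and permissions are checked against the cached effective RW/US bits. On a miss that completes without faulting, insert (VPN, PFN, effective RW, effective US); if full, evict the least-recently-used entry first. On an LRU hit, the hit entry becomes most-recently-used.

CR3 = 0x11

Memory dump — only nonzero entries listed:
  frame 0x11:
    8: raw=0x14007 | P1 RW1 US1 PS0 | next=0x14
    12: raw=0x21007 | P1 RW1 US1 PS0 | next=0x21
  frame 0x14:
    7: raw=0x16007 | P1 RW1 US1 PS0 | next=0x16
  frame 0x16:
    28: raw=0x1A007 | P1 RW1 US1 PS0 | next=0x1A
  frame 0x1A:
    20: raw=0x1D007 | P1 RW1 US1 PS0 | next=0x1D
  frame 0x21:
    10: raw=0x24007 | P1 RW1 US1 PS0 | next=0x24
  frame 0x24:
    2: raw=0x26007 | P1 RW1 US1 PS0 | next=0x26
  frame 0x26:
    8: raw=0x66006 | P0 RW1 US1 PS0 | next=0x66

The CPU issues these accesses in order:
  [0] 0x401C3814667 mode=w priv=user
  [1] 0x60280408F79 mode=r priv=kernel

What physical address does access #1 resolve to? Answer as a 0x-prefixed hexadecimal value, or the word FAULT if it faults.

Trace:
#0 VA=0x401C3814667 (w,user):
  L0 @0x11[8] → 0x14007  P=1,RW=1,US=1,PS=0
  L1 @0x14[7] → 0x16007  P=1,RW=1,US=1,PS=0
  L2 @0x16[28] → 0x1A007  P=1,RW=1,US=1,PS=0
  L3 @0x1A[20] → 0x1D007  P=1,RW=1,US=1,PS=0
  ⇒ phys 0x1D667  [4 reads]
#1 VA=0x60280408F79 (r,kernel):
  L0 @0x11[12] → 0x21007  P=1,RW=1,US=1,PS=0
  L1 @0x21[10] → 0x24007  P=1,RW=1,US=1,PS=0
  L2 @0x24[2] → 0x26007  P=1,RW=1,US=1,PS=0
  L3 @0x26[8] → 0x66006  P=0,RW=1,US=1,PS=0
  → PAGE_NOT_PRESENT  (4 entries read)

Access #1 PA: FAULT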